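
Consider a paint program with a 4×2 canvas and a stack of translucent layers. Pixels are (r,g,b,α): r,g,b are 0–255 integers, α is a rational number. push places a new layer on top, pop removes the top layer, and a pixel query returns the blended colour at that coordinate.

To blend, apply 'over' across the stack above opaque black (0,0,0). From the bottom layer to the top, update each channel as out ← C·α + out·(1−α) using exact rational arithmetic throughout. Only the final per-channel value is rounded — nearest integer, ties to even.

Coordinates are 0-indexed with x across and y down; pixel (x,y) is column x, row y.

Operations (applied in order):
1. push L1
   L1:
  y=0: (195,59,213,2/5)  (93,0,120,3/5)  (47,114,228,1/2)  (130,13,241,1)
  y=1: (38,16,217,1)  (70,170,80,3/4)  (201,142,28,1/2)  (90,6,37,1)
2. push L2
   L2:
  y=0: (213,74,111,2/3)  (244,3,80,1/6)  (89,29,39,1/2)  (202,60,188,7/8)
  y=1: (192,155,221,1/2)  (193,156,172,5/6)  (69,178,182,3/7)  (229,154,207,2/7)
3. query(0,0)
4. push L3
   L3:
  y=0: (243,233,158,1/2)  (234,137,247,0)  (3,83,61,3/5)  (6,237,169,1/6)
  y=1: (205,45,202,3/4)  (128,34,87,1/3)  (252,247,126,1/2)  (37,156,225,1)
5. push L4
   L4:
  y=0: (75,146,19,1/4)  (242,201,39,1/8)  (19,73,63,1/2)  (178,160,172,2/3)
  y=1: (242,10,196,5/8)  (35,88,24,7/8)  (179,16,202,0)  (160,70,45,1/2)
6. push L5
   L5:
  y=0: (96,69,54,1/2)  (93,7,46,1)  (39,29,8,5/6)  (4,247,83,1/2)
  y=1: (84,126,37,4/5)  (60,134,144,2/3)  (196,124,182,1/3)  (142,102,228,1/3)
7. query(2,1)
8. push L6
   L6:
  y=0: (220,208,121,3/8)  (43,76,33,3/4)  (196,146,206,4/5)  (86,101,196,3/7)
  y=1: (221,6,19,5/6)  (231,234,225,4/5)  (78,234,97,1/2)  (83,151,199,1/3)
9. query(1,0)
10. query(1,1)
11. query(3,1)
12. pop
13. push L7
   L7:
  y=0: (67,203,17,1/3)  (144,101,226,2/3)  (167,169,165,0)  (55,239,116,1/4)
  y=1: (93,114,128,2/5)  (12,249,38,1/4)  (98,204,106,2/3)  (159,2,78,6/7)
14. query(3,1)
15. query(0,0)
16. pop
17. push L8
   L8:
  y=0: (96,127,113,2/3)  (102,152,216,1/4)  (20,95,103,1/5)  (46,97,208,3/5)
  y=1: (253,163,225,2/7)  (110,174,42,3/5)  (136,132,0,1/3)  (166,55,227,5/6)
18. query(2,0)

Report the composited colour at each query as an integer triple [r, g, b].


query (0,0) [L1,L2] — begin 0,0,0
after L1 α=2/5: [78, 118/5, 426/5]
after L2 α=2/3: [168, 286/5, 512/5]
= [168, 57, 102]

query (2,1) [L1,L2,L3,L4,L5] — begin 0,0,0
after L1 α=1/2: [201/2, 71, 14]
after L2 α=3/7: [87, 818/7, 86]
after L3 α=1/2: [339/2, 2547/14, 106]
after L4 α=0: [339/2, 2547/14, 106]
after L5 α=1/3: [535/3, 3415/21, 394/3]
→ [178, 163, 131]

at x=1,y=0 over L1,L2,L3,L4,L5,L6:
after L1 α=3/5: [279/5, 0, 72]
after L2 α=1/6: [523/6, 1/2, 220/3]
after L3 α=0: [523/6, 1/2, 220/3]
after L4 α=1/8: [5113/48, 409/16, 1657/24]
after L5 α=1: [93, 7, 46]
after L6 α=3/4: [111/2, 235/4, 145/4]
rounded: [56, 59, 36]

query (1,1) [L1,L2,L3,L4,L5,L6] — begin 0,0,0
after L1 α=3/4: [105/2, 255/2, 60]
after L2 α=5/6: [2035/12, 605/4, 460/3]
after L3 α=1/3: [2803/18, 673/6, 1181/9]
after L4 α=7/8: [7213/144, 4369/48, 2693/72]
after L5 α=2/3: [24493/432, 17233/144, 23429/216]
after L6 α=4/5: [423661/2160, 152017/720, 217829/1080]
rounded: [196, 211, 202]

at x=3,y=1 over L1,L2,L3,L4,L5,L6:
after L1 α=1: [90, 6, 37]
after L2 α=2/7: [908/7, 338/7, 599/7]
after L3 α=1: [37, 156, 225]
after L4 α=1/2: [197/2, 113, 135]
after L5 α=1/3: [113, 328/3, 166]
after L6 α=1/3: [103, 1109/9, 177]
= [103, 123, 177]

query (3,1) [L1,L2,L3,L4,L5,L7] — begin 0,0,0
+L1 (α=1) → [90, 6, 37]
+L2 (α=2/7) → [908/7, 338/7, 599/7]
+L3 (α=1) → [37, 156, 225]
+L4 (α=1/2) → [197/2, 113, 135]
+L5 (α=1/3) → [113, 328/3, 166]
+L7 (α=6/7) → [1067/7, 52/3, 634/7]
→ [152, 17, 91]

at x=0,y=0 over L1,L2,L3,L4,L5,L7:
+L1 (α=2/5) → [78, 118/5, 426/5]
+L2 (α=2/3) → [168, 286/5, 512/5]
+L3 (α=1/2) → [411/2, 1451/10, 651/5]
+L4 (α=1/4) → [1383/8, 5813/40, 512/5]
+L5 (α=1/2) → [2151/16, 8573/80, 391/5]
+L7 (α=1/3) → [2687/24, 16693/120, 289/5]
rounded: [112, 139, 58]

query (2,0) [L1,L2,L3,L4,L5,L8] — begin 0,0,0
L1 α=1/2: [47/2, 57, 114]
L2 α=1/2: [225/4, 43, 153/2]
L3 α=3/5: [243/10, 67, 336/5]
L4 α=1/2: [433/20, 70, 651/10]
L5 α=5/6: [4333/120, 215/6, 1051/60]
L8 α=1/5: [4933/150, 143/3, 2596/75]
rounded: [33, 48, 35]


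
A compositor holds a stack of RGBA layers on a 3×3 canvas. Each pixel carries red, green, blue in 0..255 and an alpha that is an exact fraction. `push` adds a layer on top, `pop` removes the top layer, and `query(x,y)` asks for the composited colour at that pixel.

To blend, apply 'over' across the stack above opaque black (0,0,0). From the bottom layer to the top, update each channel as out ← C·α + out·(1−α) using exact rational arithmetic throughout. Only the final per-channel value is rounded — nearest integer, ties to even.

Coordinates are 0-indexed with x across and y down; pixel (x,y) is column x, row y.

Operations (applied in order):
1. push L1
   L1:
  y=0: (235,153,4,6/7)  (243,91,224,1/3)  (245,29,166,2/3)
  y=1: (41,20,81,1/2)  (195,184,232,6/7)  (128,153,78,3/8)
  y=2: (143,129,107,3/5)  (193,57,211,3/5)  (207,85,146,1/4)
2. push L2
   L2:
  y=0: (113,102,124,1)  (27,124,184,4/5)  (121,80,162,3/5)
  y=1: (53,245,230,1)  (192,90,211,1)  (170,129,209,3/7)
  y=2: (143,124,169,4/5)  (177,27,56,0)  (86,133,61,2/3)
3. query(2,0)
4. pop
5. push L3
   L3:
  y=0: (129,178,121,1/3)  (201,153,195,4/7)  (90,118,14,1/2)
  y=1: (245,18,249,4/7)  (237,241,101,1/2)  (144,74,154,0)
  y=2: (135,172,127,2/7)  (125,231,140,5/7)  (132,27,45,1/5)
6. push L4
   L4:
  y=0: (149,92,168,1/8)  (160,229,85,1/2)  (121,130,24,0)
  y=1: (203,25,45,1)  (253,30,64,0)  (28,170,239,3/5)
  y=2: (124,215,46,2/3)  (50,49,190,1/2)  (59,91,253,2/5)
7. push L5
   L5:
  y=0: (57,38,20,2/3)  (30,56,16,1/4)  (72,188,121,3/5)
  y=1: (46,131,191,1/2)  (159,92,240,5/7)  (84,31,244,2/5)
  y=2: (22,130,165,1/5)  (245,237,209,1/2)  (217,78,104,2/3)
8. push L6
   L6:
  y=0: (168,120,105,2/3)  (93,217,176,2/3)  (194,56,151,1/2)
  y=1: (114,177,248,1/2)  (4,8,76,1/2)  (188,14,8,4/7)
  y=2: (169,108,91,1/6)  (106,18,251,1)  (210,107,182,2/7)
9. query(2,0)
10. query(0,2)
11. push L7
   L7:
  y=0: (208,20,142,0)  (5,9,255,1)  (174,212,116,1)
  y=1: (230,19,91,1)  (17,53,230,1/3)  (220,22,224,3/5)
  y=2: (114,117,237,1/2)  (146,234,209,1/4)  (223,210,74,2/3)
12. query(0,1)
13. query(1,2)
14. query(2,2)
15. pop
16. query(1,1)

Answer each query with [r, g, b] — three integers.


at x=2,y=0 over L1,L2:
L1 α=2/3: [490/3, 58/3, 332/3]
L2 α=3/5: [2069/15, 836/15, 2122/15]
rounded: [138, 56, 141]

query (2,0) [L1,L3,L4,L5,L6] — begin 0,0,0
L1 α=2/3: [490/3, 58/3, 332/3]
L3 α=1/2: [380/3, 206/3, 187/3]
L4 α=0: [380/3, 206/3, 187/3]
L5 α=3/5: [1408/15, 2104/15, 1463/15]
L6 α=1/2: [2159/15, 1472/15, 1864/15]
rounded: [144, 98, 124]

at x=0,y=2 over L1,L3,L4,L5,L6:
after L1 α=3/5: [429/5, 387/5, 321/5]
after L3 α=2/7: [699/7, 731/7, 575/7]
after L4 α=2/3: [2435/21, 1247/7, 1219/21]
after L5 α=1/5: [10202/105, 5898/35, 8341/105]
after L6 α=1/6: [13751/126, 1109/7, 5126/63]
→ [109, 158, 81]

(0,1) stack=L1,L3,L4,L5,L6,L7; from [0,0,0]:
after L1 α=1/2: [41/2, 10, 81/2]
after L3 α=4/7: [2083/14, 102/7, 2235/14]
after L4 α=1: [203, 25, 45]
after L5 α=1/2: [249/2, 78, 118]
after L6 α=1/2: [477/4, 255/2, 183]
after L7 α=1: [230, 19, 91]
→ [230, 19, 91]

(1,2) stack=L1,L3,L4,L5,L6,L7; from [0,0,0]:
after L1 α=3/5: [579/5, 171/5, 633/5]
after L3 α=5/7: [4283/35, 6117/35, 4766/35]
after L4 α=1/2: [6033/70, 3916/35, 5708/35]
after L5 α=1/2: [23183/140, 12211/70, 13023/70]
after L6 α=1: [106, 18, 251]
after L7 α=1/4: [116, 72, 481/2]
rounded: [116, 72, 240]

query (2,2) [L1,L3,L4,L5,L6,L7] — begin 0,0,0
+L1 (α=1/4) → [207/4, 85/4, 73/2]
+L3 (α=1/5) → [339/5, 112/5, 191/5]
+L4 (α=2/5) → [1607/25, 1246/25, 3103/25]
+L5 (α=2/3) → [12457/75, 5146/75, 8303/75]
+L6 (α=2/7) → [18757/105, 8356/105, 13763/105]
+L7 (α=2/3) → [65587/315, 52456/315, 29303/315]
rounded: [208, 167, 93]

(1,1) stack=L1,L3,L4,L5,L6; from [0,0,0]:
+L1 (α=6/7) → [1170/7, 1104/7, 1392/7]
+L3 (α=1/2) → [2829/14, 2791/14, 2099/14]
+L4 (α=0) → [2829/14, 2791/14, 2099/14]
+L5 (α=5/7) → [8394/49, 6011/49, 10499/49]
+L6 (α=1/2) → [4295/49, 6403/98, 14223/98]
= [88, 65, 145]


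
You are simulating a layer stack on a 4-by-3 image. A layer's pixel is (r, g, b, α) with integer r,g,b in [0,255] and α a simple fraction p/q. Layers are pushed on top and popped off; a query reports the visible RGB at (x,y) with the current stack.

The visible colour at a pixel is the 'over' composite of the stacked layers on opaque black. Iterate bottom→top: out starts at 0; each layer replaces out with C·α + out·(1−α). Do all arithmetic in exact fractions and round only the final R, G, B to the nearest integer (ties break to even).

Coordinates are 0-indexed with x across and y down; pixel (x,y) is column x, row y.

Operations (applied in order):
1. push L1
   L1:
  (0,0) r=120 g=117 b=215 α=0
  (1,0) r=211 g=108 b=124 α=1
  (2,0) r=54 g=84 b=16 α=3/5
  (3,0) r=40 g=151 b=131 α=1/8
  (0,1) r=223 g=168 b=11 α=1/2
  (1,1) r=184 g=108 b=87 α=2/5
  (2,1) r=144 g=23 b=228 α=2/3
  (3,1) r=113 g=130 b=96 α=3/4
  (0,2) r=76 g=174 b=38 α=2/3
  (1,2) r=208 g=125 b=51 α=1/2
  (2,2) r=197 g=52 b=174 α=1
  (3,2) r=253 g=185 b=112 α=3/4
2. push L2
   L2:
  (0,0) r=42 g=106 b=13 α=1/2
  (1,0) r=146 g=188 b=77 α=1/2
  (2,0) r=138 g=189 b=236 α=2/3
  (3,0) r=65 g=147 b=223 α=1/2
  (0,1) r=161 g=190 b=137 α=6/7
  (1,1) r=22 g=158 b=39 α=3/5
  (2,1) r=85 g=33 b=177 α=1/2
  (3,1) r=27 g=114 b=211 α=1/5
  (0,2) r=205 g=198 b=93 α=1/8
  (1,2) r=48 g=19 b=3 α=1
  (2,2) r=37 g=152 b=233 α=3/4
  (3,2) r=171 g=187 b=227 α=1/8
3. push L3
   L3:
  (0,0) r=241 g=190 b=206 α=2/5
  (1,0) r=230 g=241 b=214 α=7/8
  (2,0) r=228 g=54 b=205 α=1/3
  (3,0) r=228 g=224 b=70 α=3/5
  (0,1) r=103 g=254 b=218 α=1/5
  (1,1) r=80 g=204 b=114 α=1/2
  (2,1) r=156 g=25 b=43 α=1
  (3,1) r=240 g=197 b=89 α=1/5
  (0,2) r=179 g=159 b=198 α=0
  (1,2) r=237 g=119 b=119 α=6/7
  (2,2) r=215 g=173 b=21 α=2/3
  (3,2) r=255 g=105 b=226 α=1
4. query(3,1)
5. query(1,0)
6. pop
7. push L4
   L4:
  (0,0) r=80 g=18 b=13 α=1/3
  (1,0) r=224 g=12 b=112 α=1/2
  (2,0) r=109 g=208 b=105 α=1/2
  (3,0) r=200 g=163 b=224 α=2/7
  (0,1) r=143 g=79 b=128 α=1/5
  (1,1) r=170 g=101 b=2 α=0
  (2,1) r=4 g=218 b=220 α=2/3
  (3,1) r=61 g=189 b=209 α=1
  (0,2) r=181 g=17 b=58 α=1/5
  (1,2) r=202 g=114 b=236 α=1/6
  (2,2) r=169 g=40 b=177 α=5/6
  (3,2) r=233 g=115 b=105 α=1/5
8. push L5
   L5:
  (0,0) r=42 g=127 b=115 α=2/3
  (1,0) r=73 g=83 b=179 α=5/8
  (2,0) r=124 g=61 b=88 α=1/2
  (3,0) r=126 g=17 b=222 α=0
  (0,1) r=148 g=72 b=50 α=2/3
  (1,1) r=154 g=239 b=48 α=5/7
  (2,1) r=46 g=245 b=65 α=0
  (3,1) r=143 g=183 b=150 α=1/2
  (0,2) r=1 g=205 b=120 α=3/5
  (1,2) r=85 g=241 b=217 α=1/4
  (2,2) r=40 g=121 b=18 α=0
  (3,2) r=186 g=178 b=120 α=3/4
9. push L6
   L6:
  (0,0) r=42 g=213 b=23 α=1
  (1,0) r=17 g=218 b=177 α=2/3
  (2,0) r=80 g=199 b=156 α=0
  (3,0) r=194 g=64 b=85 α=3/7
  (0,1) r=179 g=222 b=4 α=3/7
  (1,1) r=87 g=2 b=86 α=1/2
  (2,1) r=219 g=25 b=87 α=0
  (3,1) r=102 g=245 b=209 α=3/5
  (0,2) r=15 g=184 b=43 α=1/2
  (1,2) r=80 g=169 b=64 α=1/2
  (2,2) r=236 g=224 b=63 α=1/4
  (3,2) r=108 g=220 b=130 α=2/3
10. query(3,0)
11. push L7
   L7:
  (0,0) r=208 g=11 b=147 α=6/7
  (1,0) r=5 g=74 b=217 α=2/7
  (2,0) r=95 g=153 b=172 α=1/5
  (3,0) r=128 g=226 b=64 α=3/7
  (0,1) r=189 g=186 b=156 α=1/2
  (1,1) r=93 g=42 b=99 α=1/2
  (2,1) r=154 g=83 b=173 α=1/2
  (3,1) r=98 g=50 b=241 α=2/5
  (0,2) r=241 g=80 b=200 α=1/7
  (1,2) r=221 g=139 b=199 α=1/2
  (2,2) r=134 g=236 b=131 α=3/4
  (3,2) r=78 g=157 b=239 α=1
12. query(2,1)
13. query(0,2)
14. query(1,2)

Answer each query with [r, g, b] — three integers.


query (3,1) [L1,L2,L3] — begin 0,0,0
+L1 (α=3/4) → [339/4, 195/2, 72]
+L2 (α=1/5) → [366/5, 504/5, 499/5]
+L3 (α=1/5) → [2664/25, 3001/25, 2441/25]
rounded: [107, 120, 98]

at x=1,y=0 over L1,L2,L3:
after L1 α=1: [211, 108, 124]
after L2 α=1/2: [357/2, 148, 201/2]
after L3 α=7/8: [3577/16, 1835/8, 3197/16]
→ [224, 229, 200]

at x=3,y=0 over L1,L2,L4,L5,L6:
after L1 α=1/8: [5, 151/8, 131/8]
after L2 α=1/2: [35, 1327/16, 1915/16]
after L4 α=2/7: [575/7, 1693/16, 16743/112]
after L5 α=0: [575/7, 1693/16, 16743/112]
after L6 α=3/7: [6374/49, 2461/28, 23883/196]
= [130, 88, 122]

at x=2,y=1 over L1,L2,L4,L5,L6,L7:
+L1 (α=2/3) → [96, 46/3, 152]
+L2 (α=1/2) → [181/2, 145/6, 329/2]
+L4 (α=2/3) → [197/6, 2761/18, 403/2]
+L5 (α=0) → [197/6, 2761/18, 403/2]
+L6 (α=0) → [197/6, 2761/18, 403/2]
+L7 (α=1/2) → [1121/12, 4255/36, 749/4]
= [93, 118, 187]

at x=0,y=2 over L1,L2,L4,L5,L6,L7:
L1 α=2/3: [152/3, 116, 76/3]
L2 α=1/8: [1679/24, 505/4, 811/24]
L4 α=1/5: [553/6, 522/5, 1159/30]
L5 α=3/5: [562/15, 4119/25, 6559/75]
L6 α=1/2: [787/30, 8719/50, 4892/75]
L7 α=1/7: [1992/35, 28157/175, 2112/25]
rounded: [57, 161, 84]

query (1,2) [L1,L2,L4,L5,L6,L7] — begin 0,0,0
+L1 (α=1/2) → [104, 125/2, 51/2]
+L2 (α=1) → [48, 19, 3]
+L4 (α=1/6) → [221/3, 209/6, 251/6]
+L5 (α=1/4) → [153/2, 691/8, 685/8]
+L6 (α=1/2) → [313/4, 2043/16, 1197/16]
+L7 (α=1/2) → [1197/8, 4267/32, 4381/32]
= [150, 133, 137]


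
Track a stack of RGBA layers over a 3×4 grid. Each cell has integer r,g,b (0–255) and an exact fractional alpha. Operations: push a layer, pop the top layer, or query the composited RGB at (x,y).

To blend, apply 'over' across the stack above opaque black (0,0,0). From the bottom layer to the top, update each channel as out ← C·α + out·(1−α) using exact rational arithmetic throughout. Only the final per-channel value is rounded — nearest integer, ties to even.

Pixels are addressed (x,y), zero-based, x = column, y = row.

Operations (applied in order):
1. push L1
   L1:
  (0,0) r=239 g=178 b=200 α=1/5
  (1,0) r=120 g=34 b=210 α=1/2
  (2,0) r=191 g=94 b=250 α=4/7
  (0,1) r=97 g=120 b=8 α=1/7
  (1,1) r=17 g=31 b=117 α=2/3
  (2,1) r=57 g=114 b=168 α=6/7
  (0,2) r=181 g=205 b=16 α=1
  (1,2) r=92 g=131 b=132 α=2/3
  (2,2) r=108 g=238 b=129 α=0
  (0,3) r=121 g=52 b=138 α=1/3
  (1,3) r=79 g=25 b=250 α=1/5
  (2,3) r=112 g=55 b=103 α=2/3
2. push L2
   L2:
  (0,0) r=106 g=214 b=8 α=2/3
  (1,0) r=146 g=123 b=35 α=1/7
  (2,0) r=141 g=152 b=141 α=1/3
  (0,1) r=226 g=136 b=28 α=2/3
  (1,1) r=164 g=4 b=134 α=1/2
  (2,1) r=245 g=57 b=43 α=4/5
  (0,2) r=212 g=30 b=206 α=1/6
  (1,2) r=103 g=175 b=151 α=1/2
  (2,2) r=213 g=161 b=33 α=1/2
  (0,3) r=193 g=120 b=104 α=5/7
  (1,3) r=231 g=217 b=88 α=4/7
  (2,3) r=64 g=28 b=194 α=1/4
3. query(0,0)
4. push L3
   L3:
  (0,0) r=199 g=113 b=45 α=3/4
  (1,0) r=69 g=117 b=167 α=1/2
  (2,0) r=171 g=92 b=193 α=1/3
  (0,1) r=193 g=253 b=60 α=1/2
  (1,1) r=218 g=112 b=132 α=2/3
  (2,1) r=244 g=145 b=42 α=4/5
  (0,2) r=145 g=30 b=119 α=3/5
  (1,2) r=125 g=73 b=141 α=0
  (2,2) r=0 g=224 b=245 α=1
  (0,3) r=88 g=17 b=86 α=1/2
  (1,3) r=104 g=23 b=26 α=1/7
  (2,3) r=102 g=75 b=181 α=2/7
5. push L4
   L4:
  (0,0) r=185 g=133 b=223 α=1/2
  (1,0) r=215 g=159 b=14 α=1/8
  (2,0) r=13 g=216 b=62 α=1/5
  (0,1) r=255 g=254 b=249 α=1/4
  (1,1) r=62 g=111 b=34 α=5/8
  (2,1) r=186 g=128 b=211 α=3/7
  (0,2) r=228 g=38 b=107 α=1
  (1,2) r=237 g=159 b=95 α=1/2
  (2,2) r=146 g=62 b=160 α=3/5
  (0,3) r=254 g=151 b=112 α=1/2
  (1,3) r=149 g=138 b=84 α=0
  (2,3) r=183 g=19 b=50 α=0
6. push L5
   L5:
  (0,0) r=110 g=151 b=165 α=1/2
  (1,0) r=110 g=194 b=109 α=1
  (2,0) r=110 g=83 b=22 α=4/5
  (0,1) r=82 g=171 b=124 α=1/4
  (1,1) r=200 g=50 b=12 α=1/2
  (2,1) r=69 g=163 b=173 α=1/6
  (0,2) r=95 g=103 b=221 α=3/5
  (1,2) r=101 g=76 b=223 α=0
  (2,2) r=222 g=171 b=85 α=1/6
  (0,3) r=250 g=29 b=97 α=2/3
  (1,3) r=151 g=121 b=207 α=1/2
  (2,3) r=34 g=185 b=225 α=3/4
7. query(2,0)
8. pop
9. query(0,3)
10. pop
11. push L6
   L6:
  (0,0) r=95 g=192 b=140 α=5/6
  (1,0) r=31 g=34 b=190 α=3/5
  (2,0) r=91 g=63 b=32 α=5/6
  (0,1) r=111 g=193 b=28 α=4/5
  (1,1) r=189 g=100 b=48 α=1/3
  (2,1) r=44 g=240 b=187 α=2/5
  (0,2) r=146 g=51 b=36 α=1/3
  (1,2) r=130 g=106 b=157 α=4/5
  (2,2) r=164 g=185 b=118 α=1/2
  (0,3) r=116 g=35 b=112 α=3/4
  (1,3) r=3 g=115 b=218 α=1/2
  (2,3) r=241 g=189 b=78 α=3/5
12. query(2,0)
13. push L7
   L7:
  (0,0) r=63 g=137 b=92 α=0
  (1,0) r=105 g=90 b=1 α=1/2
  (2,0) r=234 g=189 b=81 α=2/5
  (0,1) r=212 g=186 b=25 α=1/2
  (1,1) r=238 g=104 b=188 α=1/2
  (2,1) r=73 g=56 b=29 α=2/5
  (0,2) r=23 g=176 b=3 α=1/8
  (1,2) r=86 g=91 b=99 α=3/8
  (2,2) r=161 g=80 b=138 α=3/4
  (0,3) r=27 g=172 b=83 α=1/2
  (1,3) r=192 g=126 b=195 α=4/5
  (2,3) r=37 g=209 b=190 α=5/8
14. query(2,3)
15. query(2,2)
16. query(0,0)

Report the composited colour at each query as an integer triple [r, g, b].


(0,0) stack=L1,L2; from [0,0,0]:
+L1 (α=1/5) → [239/5, 178/5, 40]
+L2 (α=2/3) → [433/5, 2318/15, 56/3]
= [87, 155, 19]

query (2,0) [L1,L2,L3,L4,L5] — begin 0,0,0
after L1 α=4/7: [764/7, 376/7, 1000/7]
after L2 α=1/3: [2515/21, 1816/21, 2987/21]
after L3 α=1/3: [8621/63, 5564/63, 10027/63]
after L4 α=1/5: [35303/315, 35864/315, 44014/315]
after L5 α=4/5: [173903/1575, 140444/1575, 71734/1575]
rounded: [110, 89, 46]

at x=0,y=3 over L1,L2,L3,L4:
+L1 (α=1/3) → [121/3, 52/3, 46]
+L2 (α=5/7) → [3137/21, 272/3, 612/7]
+L3 (α=1/2) → [4985/42, 323/6, 607/7]
+L4 (α=1/2) → [15653/84, 1229/12, 1391/14]
= [186, 102, 99]

at x=2,y=0 over L1,L2,L3,L6:
+L1 (α=4/7) → [764/7, 376/7, 1000/7]
+L2 (α=1/3) → [2515/21, 1816/21, 2987/21]
+L3 (α=1/3) → [8621/63, 5564/63, 10027/63]
+L6 (α=5/6) → [18643/189, 25409/378, 20107/378]
rounded: [99, 67, 53]

(2,3) stack=L1,L2,L3,L6,L7; from [0,0,0]:
L1 α=2/3: [224/3, 110/3, 206/3]
L2 α=1/4: [72, 69/2, 100]
L3 α=2/7: [564/7, 645/14, 862/7]
L6 α=3/5: [6189/35, 4614/35, 3362/35]
L7 α=5/8: [12521/140, 50417/280, 5417/35]
rounded: [89, 180, 155]

(2,2) stack=L1,L2,L3,L6,L7; from [0,0,0]:
L1 α=0: [0, 0, 0]
L2 α=1/2: [213/2, 161/2, 33/2]
L3 α=1: [0, 224, 245]
L6 α=1/2: [82, 409/2, 363/2]
L7 α=3/4: [565/4, 889/8, 1191/8]
→ [141, 111, 149]

(0,0) stack=L1,L2,L3,L6,L7; from [0,0,0]:
after L1 α=1/5: [239/5, 178/5, 40]
after L2 α=2/3: [433/5, 2318/15, 56/3]
after L3 α=3/4: [1709/10, 7403/60, 461/12]
after L6 α=5/6: [2153/20, 65003/360, 8861/72]
after L7 α=0: [2153/20, 65003/360, 8861/72]
rounded: [108, 181, 123]


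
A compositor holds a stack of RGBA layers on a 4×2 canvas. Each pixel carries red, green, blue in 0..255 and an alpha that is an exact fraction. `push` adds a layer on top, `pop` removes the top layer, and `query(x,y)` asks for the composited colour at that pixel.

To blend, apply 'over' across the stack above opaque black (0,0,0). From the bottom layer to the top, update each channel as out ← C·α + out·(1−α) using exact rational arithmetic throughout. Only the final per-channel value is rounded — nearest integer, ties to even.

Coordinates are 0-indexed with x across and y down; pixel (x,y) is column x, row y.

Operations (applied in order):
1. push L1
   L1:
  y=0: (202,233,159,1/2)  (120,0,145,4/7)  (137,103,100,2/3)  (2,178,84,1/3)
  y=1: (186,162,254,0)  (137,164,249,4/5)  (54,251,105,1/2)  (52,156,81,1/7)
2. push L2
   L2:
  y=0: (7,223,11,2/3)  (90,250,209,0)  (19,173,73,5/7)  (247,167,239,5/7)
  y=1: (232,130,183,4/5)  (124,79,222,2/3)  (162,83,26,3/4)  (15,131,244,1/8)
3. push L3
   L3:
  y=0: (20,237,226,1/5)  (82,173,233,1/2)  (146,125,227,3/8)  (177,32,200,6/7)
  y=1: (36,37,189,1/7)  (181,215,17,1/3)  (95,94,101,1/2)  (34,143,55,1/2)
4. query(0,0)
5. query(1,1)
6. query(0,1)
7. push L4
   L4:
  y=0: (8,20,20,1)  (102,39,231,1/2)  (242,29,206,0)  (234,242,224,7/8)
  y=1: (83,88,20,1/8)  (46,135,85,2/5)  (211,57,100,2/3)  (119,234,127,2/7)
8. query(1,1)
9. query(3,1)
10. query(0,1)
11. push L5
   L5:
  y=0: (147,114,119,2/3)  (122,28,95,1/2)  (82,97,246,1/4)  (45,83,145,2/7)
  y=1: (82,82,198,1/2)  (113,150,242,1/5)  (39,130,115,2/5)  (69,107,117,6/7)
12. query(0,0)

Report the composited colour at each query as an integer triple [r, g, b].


query (0,0) [L1,L2,L3] — begin 0,0,0
+L1 (α=1/2) → [101, 233/2, 159/2]
+L2 (α=2/3) → [115/3, 375/2, 203/6]
+L3 (α=1/5) → [104/3, 987/5, 1084/15]
= [35, 197, 72]

query (1,1) [L1,L2,L3] — begin 0,0,0
after L1 α=4/5: [548/5, 656/5, 996/5]
after L2 α=2/3: [596/5, 482/5, 1072/5]
after L3 α=1/3: [699/5, 2039/15, 743/5]
= [140, 136, 149]

(0,1) stack=L1,L2,L3; from [0,0,0]:
after L1 α=0: [0, 0, 0]
after L2 α=4/5: [928/5, 104, 732/5]
after L3 α=1/7: [5748/35, 661/7, 5337/35]
= [164, 94, 152]

query (1,1) [L1,L2,L3,L4] — begin 0,0,0
after L1 α=4/5: [548/5, 656/5, 996/5]
after L2 α=2/3: [596/5, 482/5, 1072/5]
after L3 α=1/3: [699/5, 2039/15, 743/5]
after L4 α=2/5: [2557/25, 3389/25, 3079/25]
= [102, 136, 123]

at x=3,y=1 over L1,L2,L3,L4:
L1 α=1/7: [52/7, 156/7, 81/7]
L2 α=1/8: [67/8, 287/8, 325/8]
L3 α=1/2: [339/16, 1431/16, 765/16]
L4 α=2/7: [5503/112, 14643/112, 1127/16]
rounded: [49, 131, 70]

(0,1) stack=L1,L2,L3,L4; from [0,0,0]:
L1 α=0: [0, 0, 0]
L2 α=4/5: [928/5, 104, 732/5]
L3 α=1/7: [5748/35, 661/7, 5337/35]
L4 α=1/8: [6163/40, 749/8, 5437/40]
= [154, 94, 136]

at x=0,y=0 over L1,L2,L3,L4,L5:
L1 α=1/2: [101, 233/2, 159/2]
L2 α=2/3: [115/3, 375/2, 203/6]
L3 α=1/5: [104/3, 987/5, 1084/15]
L4 α=1: [8, 20, 20]
L5 α=2/3: [302/3, 248/3, 86]
rounded: [101, 83, 86]


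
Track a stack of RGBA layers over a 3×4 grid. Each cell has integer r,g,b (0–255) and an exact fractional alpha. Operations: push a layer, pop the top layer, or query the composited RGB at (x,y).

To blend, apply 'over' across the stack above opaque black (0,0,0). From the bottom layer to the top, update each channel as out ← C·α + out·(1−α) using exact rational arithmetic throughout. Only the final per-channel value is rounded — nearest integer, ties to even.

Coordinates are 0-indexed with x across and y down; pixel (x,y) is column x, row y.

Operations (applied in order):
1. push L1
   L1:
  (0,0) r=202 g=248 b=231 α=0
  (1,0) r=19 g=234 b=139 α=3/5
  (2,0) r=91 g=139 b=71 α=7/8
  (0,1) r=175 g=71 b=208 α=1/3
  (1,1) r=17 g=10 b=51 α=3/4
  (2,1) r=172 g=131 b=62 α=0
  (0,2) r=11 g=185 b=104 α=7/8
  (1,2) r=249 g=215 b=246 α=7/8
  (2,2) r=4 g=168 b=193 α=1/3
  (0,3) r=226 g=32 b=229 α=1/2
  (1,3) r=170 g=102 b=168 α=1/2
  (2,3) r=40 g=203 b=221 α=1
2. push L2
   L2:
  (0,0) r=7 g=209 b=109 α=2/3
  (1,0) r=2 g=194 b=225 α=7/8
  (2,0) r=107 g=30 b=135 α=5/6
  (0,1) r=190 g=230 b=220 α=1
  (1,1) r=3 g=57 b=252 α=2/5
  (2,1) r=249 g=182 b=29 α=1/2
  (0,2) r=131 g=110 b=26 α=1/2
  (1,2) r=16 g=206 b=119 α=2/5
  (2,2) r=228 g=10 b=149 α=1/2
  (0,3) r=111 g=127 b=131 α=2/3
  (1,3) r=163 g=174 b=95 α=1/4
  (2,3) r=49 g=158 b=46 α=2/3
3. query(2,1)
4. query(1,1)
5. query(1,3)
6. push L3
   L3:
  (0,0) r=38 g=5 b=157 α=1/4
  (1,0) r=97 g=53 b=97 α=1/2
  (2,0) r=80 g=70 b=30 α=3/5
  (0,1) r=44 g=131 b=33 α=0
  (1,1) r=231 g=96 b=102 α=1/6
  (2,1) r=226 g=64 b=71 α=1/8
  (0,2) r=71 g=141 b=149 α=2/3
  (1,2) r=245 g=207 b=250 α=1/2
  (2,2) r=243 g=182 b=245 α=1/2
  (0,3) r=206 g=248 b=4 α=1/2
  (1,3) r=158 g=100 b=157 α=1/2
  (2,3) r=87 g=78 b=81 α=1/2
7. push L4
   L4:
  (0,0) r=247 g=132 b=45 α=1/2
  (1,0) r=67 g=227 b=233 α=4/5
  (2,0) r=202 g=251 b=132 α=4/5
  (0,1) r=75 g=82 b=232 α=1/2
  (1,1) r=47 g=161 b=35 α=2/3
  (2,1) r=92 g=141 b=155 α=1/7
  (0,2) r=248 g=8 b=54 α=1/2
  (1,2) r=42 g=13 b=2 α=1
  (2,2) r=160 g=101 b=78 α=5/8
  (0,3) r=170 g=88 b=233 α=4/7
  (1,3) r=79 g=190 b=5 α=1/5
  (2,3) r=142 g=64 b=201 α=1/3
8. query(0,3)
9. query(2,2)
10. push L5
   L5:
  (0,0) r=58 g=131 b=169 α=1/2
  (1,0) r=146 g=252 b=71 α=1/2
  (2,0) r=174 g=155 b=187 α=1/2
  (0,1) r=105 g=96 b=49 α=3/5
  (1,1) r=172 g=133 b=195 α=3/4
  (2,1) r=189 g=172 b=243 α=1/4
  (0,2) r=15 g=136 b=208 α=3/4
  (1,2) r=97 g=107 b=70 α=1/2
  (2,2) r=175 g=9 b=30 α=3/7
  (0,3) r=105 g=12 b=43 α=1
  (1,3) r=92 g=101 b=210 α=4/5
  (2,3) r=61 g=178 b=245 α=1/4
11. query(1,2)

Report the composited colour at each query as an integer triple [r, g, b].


(2,1) stack=L1,L2; from [0,0,0]:
+L1 (α=0) → [0, 0, 0]
+L2 (α=1/2) → [249/2, 91, 29/2]
rounded: [124, 91, 14]

at x=1,y=1 over L1,L2:
after L1 α=3/4: [51/4, 15/2, 153/4]
after L2 α=2/5: [177/20, 273/10, 495/4]
rounded: [9, 27, 124]

at x=1,y=3 over L1,L2:
L1 α=1/2: [85, 51, 84]
L2 α=1/4: [209/2, 327/4, 347/4]
= [104, 82, 87]

(0,3) stack=L1,L2,L3,L4; from [0,0,0]:
+L1 (α=1/2) → [113, 16, 229/2]
+L2 (α=2/3) → [335/3, 90, 251/2]
+L3 (α=1/2) → [953/6, 169, 259/4]
+L4 (α=4/7) → [2313/14, 859/7, 4505/28]
→ [165, 123, 161]

at x=2,y=2 over L1,L2,L3,L4:
L1 α=1/3: [4/3, 56, 193/3]
L2 α=1/2: [344/3, 33, 320/3]
L3 α=1/2: [1073/6, 215/2, 1055/6]
L4 α=5/8: [2673/16, 1655/16, 1835/16]
→ [167, 103, 115]

(1,2) stack=L1,L2,L3,L4,L5; from [0,0,0]:
+L1 (α=7/8) → [1743/8, 1505/8, 861/4]
+L2 (α=2/5) → [1097/8, 7811/40, 707/4]
+L3 (α=1/2) → [3057/16, 16091/80, 1707/8]
+L4 (α=1) → [42, 13, 2]
+L5 (α=1/2) → [139/2, 60, 36]
= [70, 60, 36]


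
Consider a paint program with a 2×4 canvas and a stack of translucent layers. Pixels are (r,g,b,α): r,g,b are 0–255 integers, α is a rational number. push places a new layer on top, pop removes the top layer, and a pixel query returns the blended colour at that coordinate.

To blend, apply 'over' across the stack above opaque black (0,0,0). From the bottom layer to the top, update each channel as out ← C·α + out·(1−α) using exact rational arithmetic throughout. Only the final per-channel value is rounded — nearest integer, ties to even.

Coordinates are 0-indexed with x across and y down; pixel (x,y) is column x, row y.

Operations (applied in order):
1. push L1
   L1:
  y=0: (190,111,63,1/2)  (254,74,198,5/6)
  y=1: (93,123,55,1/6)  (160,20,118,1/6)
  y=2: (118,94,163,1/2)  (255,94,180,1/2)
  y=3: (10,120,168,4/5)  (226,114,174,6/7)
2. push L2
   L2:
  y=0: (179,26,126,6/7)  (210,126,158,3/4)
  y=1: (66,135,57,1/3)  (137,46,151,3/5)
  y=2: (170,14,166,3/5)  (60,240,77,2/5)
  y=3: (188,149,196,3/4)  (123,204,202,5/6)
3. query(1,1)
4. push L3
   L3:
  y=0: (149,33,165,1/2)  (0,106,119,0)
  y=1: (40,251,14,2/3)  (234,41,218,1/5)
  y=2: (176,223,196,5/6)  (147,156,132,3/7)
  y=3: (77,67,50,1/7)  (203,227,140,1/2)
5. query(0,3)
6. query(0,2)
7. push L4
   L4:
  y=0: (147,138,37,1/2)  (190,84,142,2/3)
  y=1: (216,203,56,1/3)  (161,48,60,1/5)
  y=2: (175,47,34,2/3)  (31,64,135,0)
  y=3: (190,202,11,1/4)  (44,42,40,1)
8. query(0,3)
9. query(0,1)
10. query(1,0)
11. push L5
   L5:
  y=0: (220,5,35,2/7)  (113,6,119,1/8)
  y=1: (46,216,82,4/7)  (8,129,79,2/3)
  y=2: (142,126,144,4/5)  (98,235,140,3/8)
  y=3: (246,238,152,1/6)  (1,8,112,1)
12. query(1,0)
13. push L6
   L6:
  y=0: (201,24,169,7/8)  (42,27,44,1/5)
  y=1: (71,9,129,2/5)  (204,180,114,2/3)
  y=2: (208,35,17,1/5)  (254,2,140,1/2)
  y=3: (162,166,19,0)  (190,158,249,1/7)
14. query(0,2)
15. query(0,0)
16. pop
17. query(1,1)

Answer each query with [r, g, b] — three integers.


query (1,1) [L1,L2] — begin 0,0,0
L1 α=1/6: [80/3, 10/3, 59/3]
L2 α=3/5: [1393/15, 434/15, 1477/15]
= [93, 29, 98]

at x=0,y=3 over L1,L2,L3:
after L1 α=4/5: [8, 96, 672/5]
after L2 α=3/4: [143, 543/4, 903/5]
after L3 α=1/7: [935/7, 1763/14, 5668/35]
→ [134, 126, 162]

at x=0,y=2 over L1,L2,L3:
after L1 α=1/2: [59, 47, 163/2]
after L2 α=3/5: [628/5, 136/5, 661/5]
after L3 α=5/6: [838/5, 5711/30, 5561/30]
→ [168, 190, 185]

(0,3) stack=L1,L2,L3,L4; from [0,0,0]:
L1 α=4/5: [8, 96, 672/5]
L2 α=3/4: [143, 543/4, 903/5]
L3 α=1/7: [935/7, 1763/14, 5668/35]
L4 α=1/4: [4135/28, 8117/56, 17389/140]
→ [148, 145, 124]

query (0,1) [L1,L2,L3,L4] — begin 0,0,0
+L1 (α=1/6) → [31/2, 41/2, 55/6]
+L2 (α=1/3) → [97/3, 176/3, 226/9]
+L3 (α=2/3) → [337/9, 1682/9, 478/27]
+L4 (α=1/3) → [2618/27, 5191/27, 2468/81]
= [97, 192, 30]

query (1,0) [L1,L2,L3,L4] — begin 0,0,0
after L1 α=5/6: [635/3, 185/3, 165]
after L2 α=3/4: [2525/12, 1319/12, 639/4]
after L3 α=0: [2525/12, 1319/12, 639/4]
after L4 α=2/3: [7085/36, 3335/36, 1775/12]
= [197, 93, 148]

(1,0) stack=L1,L2,L3,L4,L5; from [0,0,0]:
+L1 (α=5/6) → [635/3, 185/3, 165]
+L2 (α=3/4) → [2525/12, 1319/12, 639/4]
+L3 (α=0) → [2525/12, 1319/12, 639/4]
+L4 (α=2/3) → [7085/36, 3335/36, 1775/12]
+L5 (α=1/8) → [53663/288, 23561/288, 13853/96]
rounded: [186, 82, 144]

query (0,2) [L1,L2,L3,L4,L5,L6] — begin 0,0,0
+L1 (α=1/2) → [59, 47, 163/2]
+L2 (α=3/5) → [628/5, 136/5, 661/5]
+L3 (α=5/6) → [838/5, 5711/30, 5561/30]
+L4 (α=2/3) → [2588/15, 8531/90, 7601/90]
+L5 (α=4/5) → [11108/75, 53891/450, 59441/450]
+L6 (α=1/5) → [60032/375, 115657/1125, 122707/1125]
rounded: [160, 103, 109]

query (0,0) [L1,L2,L3,L4,L5,L6] — begin 0,0,0
L1 α=1/2: [95, 111/2, 63/2]
L2 α=6/7: [167, 423/14, 225/2]
L3 α=1/2: [158, 885/28, 555/4]
L4 α=1/2: [305/2, 4749/56, 703/8]
L5 α=2/7: [2405/14, 24305/392, 4075/56]
L6 α=7/8: [22103/112, 90161/3136, 70323/448]
= [197, 29, 157]

at x=1,y=1 over L1,L2,L3,L4,L5:
+L1 (α=1/6) → [80/3, 10/3, 59/3]
+L2 (α=3/5) → [1393/15, 434/15, 1477/15]
+L3 (α=1/5) → [9082/75, 2351/75, 9178/75]
+L4 (α=1/5) → [48403/375, 13004/375, 41212/375]
+L5 (α=2/3) → [54403/1125, 109754/1125, 100462/1125]
→ [48, 98, 89]


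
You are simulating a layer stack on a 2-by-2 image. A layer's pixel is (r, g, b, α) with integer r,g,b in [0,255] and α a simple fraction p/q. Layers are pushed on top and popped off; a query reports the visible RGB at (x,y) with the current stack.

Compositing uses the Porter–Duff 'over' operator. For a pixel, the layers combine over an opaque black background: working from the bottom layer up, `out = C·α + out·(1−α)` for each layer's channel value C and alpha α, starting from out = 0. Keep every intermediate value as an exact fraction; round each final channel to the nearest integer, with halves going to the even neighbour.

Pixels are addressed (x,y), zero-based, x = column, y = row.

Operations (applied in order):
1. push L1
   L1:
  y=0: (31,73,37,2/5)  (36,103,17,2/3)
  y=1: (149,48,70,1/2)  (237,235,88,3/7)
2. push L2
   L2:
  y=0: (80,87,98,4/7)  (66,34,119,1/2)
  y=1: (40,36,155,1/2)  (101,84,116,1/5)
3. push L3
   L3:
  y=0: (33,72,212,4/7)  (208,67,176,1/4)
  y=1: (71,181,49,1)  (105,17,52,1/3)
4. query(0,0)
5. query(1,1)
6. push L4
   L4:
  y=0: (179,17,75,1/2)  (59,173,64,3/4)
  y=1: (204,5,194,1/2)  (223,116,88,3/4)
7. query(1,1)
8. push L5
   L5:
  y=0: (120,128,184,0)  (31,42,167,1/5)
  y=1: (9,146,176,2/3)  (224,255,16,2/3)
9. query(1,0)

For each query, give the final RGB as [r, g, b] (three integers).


at x=0,y=0 over L1,L2,L3:
after L1 α=2/5: [62/5, 146/5, 74/5]
after L2 α=4/7: [1786/35, 2178/35, 2182/35]
after L3 α=4/7: [9978/245, 16614/245, 36226/245]
= [41, 68, 148]

at x=1,y=1 over L1,L2,L3:
L1 α=3/7: [711/7, 705/7, 264/7]
L2 α=1/5: [3551/35, 3408/35, 1868/35]
L3 α=1/3: [10777/105, 7411/105, 1852/35]
→ [103, 71, 53]

query (1,1) [L1,L2,L3,L4] — begin 0,0,0
after L1 α=3/7: [711/7, 705/7, 264/7]
after L2 α=1/5: [3551/35, 3408/35, 1868/35]
after L3 α=1/3: [10777/105, 7411/105, 1852/35]
after L4 α=3/4: [40511/210, 43951/420, 2773/35]
→ [193, 105, 79]

at x=1,y=0 over L1,L2,L3,L4,L5:
+L1 (α=2/3) → [24, 206/3, 34/3]
+L2 (α=1/2) → [45, 154/3, 391/6]
+L3 (α=1/4) → [343/4, 221/4, 743/8]
+L4 (α=3/4) → [1051/16, 2297/16, 2279/32]
+L5 (α=1/5) → [235/4, 493/4, 723/8]
→ [59, 123, 90]


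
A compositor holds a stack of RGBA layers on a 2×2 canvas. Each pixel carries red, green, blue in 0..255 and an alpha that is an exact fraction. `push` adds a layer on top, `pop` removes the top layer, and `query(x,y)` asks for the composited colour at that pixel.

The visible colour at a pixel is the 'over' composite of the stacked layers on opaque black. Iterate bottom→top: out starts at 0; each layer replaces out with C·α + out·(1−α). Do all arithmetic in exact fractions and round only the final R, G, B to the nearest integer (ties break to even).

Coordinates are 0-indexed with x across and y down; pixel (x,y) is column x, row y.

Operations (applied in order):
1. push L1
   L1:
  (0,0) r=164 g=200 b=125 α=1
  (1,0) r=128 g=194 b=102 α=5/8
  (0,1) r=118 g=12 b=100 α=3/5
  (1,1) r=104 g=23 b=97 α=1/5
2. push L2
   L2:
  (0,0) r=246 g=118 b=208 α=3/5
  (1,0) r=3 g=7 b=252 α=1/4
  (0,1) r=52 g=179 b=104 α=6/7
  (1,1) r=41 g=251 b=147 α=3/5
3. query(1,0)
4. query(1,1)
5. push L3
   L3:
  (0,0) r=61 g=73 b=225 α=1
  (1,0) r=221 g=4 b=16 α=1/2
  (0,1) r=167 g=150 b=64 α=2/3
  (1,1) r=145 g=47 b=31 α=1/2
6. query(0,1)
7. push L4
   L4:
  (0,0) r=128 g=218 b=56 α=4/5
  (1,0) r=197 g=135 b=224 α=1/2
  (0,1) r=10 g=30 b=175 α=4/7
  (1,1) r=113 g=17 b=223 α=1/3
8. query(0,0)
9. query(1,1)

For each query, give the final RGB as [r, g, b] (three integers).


(1,0) stack=L1,L2; from [0,0,0]:
+L1 (α=5/8) → [80, 485/4, 255/4]
+L2 (α=1/4) → [243/4, 1483/16, 1773/16]
= [61, 93, 111]

at x=1,y=1 over L1,L2:
+L1 (α=1/5) → [104/5, 23/5, 97/5]
+L2 (α=3/5) → [823/25, 3811/25, 2399/25]
rounded: [33, 152, 96]

at x=0,y=1 over L1,L2,L3:
after L1 α=3/5: [354/5, 36/5, 60]
after L2 α=6/7: [1914/35, 5406/35, 684/7]
after L3 α=2/3: [13604/105, 5302/35, 1580/21]
rounded: [130, 151, 75]

query (0,0) [L1,L2,L3,L4] — begin 0,0,0
+L1 (α=1) → [164, 200, 125]
+L2 (α=3/5) → [1066/5, 754/5, 874/5]
+L3 (α=1) → [61, 73, 225]
+L4 (α=4/5) → [573/5, 189, 449/5]
rounded: [115, 189, 90]

(1,1) stack=L1,L2,L3,L4; from [0,0,0]:
+L1 (α=1/5) → [104/5, 23/5, 97/5]
+L2 (α=3/5) → [823/25, 3811/25, 2399/25]
+L3 (α=1/2) → [2224/25, 2493/25, 1587/25]
+L4 (α=1/3) → [7273/75, 5411/75, 8749/75]
= [97, 72, 117]


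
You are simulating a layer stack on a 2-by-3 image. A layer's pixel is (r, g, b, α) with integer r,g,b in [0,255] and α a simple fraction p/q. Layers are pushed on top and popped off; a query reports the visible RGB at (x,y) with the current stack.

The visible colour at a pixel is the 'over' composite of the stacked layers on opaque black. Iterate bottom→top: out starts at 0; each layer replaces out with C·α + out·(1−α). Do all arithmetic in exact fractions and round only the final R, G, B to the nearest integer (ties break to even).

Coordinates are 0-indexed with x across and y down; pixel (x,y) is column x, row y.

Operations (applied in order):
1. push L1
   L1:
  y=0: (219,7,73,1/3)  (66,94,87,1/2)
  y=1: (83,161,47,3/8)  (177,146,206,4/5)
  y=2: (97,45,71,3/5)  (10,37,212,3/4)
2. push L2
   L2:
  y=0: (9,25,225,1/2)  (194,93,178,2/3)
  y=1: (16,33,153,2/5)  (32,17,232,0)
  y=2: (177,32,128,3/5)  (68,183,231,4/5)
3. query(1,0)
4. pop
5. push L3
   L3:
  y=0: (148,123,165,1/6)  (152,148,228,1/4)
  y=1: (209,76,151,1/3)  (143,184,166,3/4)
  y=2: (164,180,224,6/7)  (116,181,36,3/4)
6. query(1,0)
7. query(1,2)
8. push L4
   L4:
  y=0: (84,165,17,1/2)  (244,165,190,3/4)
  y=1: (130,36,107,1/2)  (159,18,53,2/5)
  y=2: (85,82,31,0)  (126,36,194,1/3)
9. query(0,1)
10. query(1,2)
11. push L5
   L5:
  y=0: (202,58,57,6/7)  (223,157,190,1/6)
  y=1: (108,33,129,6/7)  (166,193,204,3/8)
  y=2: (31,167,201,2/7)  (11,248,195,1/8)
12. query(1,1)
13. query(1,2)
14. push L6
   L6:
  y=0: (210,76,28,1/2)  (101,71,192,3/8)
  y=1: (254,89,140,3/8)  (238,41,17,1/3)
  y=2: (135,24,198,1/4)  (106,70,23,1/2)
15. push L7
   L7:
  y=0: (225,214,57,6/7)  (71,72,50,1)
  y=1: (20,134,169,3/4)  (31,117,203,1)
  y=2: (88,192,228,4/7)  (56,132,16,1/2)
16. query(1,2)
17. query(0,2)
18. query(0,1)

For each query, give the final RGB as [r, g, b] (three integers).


at x=1,y=0 over L1,L2:
after L1 α=1/2: [33, 47, 87/2]
after L2 α=2/3: [421/3, 233/3, 799/6]
→ [140, 78, 133]

at x=1,y=0 over L1,L3:
after L1 α=1/2: [33, 47, 87/2]
after L3 α=1/4: [251/4, 289/4, 717/8]
→ [63, 72, 90]

(1,2) stack=L1,L3; from [0,0,0]:
+L1 (α=3/4) → [15/2, 111/4, 159]
+L3 (α=3/4) → [711/8, 2283/16, 267/4]
= [89, 143, 67]

at x=0,y=1 over L1,L3,L4:
+L1 (α=3/8) → [249/8, 483/8, 141/8]
+L3 (α=1/3) → [1085/12, 787/12, 745/12]
+L4 (α=1/2) → [2645/24, 1219/24, 2029/24]
rounded: [110, 51, 85]

at x=1,y=2 over L1,L3,L4:
after L1 α=3/4: [15/2, 111/4, 159]
after L3 α=3/4: [711/8, 2283/16, 267/4]
after L4 α=1/3: [405/4, 857/8, 655/6]
= [101, 107, 109]

query (1,1) [L1,L3,L4,L5] — begin 0,0,0
L1 α=4/5: [708/5, 584/5, 824/5]
L3 α=3/4: [2853/20, 836/5, 1657/10]
L4 α=2/5: [14919/100, 2688/25, 6031/50]
L5 α=3/8: [24879/160, 5583/40, 12151/80]
= [155, 140, 152]

query (1,2) [L1,L3,L4,L5] — begin 0,0,0
+L1 (α=3/4) → [15/2, 111/4, 159]
+L3 (α=3/4) → [711/8, 2283/16, 267/4]
+L4 (α=1/3) → [405/4, 857/8, 655/6]
+L5 (α=1/8) → [2879/32, 7983/64, 5755/48]
→ [90, 125, 120]

at x=1,y=2 over L1,L3,L4,L5,L6,L7:
L1 α=3/4: [15/2, 111/4, 159]
L3 α=3/4: [711/8, 2283/16, 267/4]
L4 α=1/3: [405/4, 857/8, 655/6]
L5 α=1/8: [2879/32, 7983/64, 5755/48]
L6 α=1/2: [6271/64, 12463/128, 6859/96]
L7 α=1/2: [9855/128, 29359/256, 8395/192]
→ [77, 115, 44]

(0,2) stack=L1,L3,L4,L5,L6,L7; from [0,0,0]:
after L1 α=3/5: [291/5, 27, 213/5]
after L3 α=6/7: [5211/35, 1107/7, 6933/35]
after L4 α=0: [5211/35, 1107/7, 6933/35]
after L5 α=2/7: [5645/49, 7873/49, 9747/49]
after L6 α=1/4: [11775/98, 24795/196, 38943/196]
after L7 α=4/7: [69821/686, 224913/1372, 295581/1372]
= [102, 164, 215]

at x=0,y=1 over L1,L3,L4,L5,L6,L7:
+L1 (α=3/8) → [249/8, 483/8, 141/8]
+L3 (α=1/3) → [1085/12, 787/12, 745/12]
+L4 (α=1/2) → [2645/24, 1219/24, 2029/24]
+L5 (α=6/7) → [18197/168, 853/24, 20605/168]
+L6 (α=3/8) → [219001/1344, 10673/192, 173585/1344]
+L7 (α=3/4) → [299641/5376, 87857/768, 854993/5376]
= [56, 114, 159]


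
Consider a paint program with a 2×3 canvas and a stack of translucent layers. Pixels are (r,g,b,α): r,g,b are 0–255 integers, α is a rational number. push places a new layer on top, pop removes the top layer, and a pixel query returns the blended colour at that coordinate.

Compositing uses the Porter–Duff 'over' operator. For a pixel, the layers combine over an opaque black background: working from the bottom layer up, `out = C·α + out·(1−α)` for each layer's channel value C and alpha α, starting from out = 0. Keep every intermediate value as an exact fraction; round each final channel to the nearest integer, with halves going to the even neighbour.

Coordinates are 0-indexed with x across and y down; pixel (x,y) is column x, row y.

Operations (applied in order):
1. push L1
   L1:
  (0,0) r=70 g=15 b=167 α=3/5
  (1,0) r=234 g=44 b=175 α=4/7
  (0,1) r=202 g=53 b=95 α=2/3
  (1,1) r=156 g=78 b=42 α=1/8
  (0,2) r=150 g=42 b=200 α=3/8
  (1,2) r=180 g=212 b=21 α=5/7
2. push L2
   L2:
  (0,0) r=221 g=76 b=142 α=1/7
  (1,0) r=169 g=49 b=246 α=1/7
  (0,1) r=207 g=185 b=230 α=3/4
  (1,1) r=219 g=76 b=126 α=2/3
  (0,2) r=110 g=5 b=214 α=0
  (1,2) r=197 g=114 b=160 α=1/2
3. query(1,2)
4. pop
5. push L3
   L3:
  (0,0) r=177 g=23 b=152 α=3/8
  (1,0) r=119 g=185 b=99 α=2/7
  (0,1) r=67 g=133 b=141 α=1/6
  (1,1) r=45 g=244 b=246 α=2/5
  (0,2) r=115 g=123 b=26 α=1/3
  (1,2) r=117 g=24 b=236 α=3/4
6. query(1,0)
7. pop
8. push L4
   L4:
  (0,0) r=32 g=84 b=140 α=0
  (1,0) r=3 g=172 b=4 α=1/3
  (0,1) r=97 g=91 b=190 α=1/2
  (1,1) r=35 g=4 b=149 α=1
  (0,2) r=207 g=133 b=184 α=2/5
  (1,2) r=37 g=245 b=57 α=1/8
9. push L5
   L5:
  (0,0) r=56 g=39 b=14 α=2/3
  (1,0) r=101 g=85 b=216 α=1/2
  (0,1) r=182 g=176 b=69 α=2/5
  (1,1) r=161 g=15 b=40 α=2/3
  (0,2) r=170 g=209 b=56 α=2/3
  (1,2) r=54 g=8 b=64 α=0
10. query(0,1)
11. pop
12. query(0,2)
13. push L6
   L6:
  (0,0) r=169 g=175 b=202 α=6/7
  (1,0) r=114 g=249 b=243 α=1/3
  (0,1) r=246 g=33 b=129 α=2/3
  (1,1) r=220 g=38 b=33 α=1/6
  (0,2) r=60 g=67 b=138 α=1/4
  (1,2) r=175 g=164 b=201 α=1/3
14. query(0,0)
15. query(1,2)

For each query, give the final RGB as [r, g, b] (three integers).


(1,2) stack=L1,L2; from [0,0,0]:
L1 α=5/7: [900/7, 1060/7, 15]
L2 α=1/2: [2279/14, 929/7, 175/2]
= [163, 133, 88]

at x=1,y=0 over L1,L3:
L1 α=4/7: [936/7, 176/7, 100]
L3 α=2/7: [6346/49, 3470/49, 698/7]
= [130, 71, 100]

at x=0,y=1 over L1,L4,L5:
after L1 α=2/3: [404/3, 106/3, 190/3]
after L4 α=1/2: [695/6, 379/6, 380/3]
after L5 α=2/5: [1423/10, 1083/10, 518/5]
→ [142, 108, 104]

(0,2) stack=L1,L4; from [0,0,0]:
+L1 (α=3/8) → [225/4, 63/4, 75]
+L4 (α=2/5) → [2331/20, 1253/20, 593/5]
→ [117, 63, 119]

(0,0) stack=L1,L4,L6; from [0,0,0]:
L1 α=3/5: [42, 9, 501/5]
L4 α=0: [42, 9, 501/5]
L6 α=6/7: [1056/7, 1059/7, 6561/35]
= [151, 151, 187]

query (1,2) [L1,L4,L6] — begin 0,0,0
L1 α=5/7: [900/7, 1060/7, 15]
L4 α=1/8: [937/8, 1305/8, 81/4]
L6 α=1/3: [1637/12, 1961/12, 161/2]
→ [136, 163, 80]
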